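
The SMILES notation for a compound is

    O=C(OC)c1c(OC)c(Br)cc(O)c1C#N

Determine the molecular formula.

Walk through each heavy atom and fill implicit hydrogens from standard valence (C 4, N 3, O 2, S 2, halogen 1); for lowercase aromatic atoms, an aromatic c carries 1 H when it has two neighbours and 0 H with three, and aromatic n carries 0 H:
  atom 1: O, bond orders sum to 2 (valence 2) → 0 H
  atom 2: C, bond orders sum to 4 (valence 4) → 0 H
  atom 3: O, bond orders sum to 2 (valence 2) → 0 H
  atom 4: C, bond orders sum to 1 (valence 4) → 3 H
  atom 5: aromatic c, 3 neighbours → 0 H
  atom 6: aromatic c, 3 neighbours → 0 H
  atom 7: O, bond orders sum to 2 (valence 2) → 0 H
  atom 8: C, bond orders sum to 1 (valence 4) → 3 H
  atom 9: aromatic c, 3 neighbours → 0 H
  atom 10: Br (halogen, monovalent) → 0 H
  atom 11: aromatic c, 2 neighbours → 1 H
  atom 12: aromatic c, 3 neighbours → 0 H
  atom 13: O, bond orders sum to 1 (valence 2) → 1 H
  atom 14: aromatic c, 3 neighbours → 0 H
  atom 15: C, bond orders sum to 4 (valence 4) → 0 H
  atom 16: N, bond orders sum to 3 (valence 3) → 0 H
Totals → C:10, H:8, Br:1, N:1, O:4.
In Hill order: C10H8BrNO4.

C10H8BrNO4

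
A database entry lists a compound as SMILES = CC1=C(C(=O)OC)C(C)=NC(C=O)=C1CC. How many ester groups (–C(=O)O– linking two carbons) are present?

1

The ester motif appears at heavy-atom position 4 in the SMILES.
Other groups present: 1 aldehyde.
Ester count: 1.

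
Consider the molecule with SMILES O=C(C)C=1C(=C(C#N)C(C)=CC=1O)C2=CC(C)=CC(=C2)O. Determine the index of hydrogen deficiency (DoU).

11

Degree of unsaturation = (number of rings) + (number of π bonds).
Ring closures in the SMILES: 2.
π bonds: 7 double bonds (each 1 DoU), 1 triple bond (each 2 DoU) → 9 DoU from unsaturation.
Total DoU = 2 + 9 = 11.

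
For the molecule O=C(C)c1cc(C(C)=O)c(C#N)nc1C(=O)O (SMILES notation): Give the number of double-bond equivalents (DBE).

9

Molecular formula: C11H8N2O4.
DoU = (2C + 2 + N − H − X) / 2, where X is the halogen count and O/S are ignored.
    = (2·11 + 2 + 2 − 8 − 0) / 2 = 18 / 2 = 9.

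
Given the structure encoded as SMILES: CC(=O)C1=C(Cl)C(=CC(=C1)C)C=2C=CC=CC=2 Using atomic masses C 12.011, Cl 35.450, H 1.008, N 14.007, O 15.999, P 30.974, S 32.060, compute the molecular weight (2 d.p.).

244.72 g/mol

First, the molecular formula is C15H13ClO (counting implicit H from valence).
  C: 15 × 12.011 = 180.165
  Cl: 1 × 35.450 = 35.450
  H: 13 × 1.008 = 13.104
  O: 1 × 15.999 = 15.999
Sum: 15×12.011 + 1×35.450 + 13×1.008 + 1×15.999 = 244.718 → 244.72 g/mol.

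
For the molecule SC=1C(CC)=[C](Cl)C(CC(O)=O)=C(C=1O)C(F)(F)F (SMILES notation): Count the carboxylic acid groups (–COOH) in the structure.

1

The carboxylic acid motif appears at heavy-atom position 10 in the SMILES.
Other groups present: 1 hydroxyl, 1 thiol.
Carboxylic acid count: 1.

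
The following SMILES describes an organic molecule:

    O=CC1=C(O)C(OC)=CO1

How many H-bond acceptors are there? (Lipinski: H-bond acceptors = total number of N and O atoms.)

N atoms: 0; O atoms: 4.
Lipinski HBA = 0 + 4 = 4.

4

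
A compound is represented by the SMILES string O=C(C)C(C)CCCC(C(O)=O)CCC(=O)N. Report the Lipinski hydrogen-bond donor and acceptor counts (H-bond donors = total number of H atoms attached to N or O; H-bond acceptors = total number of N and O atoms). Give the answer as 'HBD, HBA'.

Donors: find every N or O and count the H atoms it carries.
  atom 1 (O): bond orders sum to 2 → 0 H
  atom 11 (O): bond orders sum to 1 → 1 H
  atom 12 (O): bond orders sum to 2 → 0 H
  atom 16 (O): bond orders sum to 2 → 0 H
  atom 17 (N): bond orders sum to 1 → 2 H
Lipinski HBD = 3.
Acceptors: N atoms = 1, O atoms = 4 → HBA = 5.

3, 5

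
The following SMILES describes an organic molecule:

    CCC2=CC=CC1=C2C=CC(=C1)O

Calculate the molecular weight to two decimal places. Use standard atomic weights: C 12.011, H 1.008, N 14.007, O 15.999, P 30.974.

First, the molecular formula is C12H12O (counting implicit H from valence).
  C: 12 × 12.011 = 144.132
  H: 12 × 1.008 = 12.096
  O: 1 × 15.999 = 15.999
Sum: 12×12.011 + 12×1.008 + 1×15.999 = 172.227 → 172.23 g/mol.

172.23 g/mol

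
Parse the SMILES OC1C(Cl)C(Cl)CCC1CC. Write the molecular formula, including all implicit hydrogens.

C8H14Cl2O

Walk through each heavy atom and fill implicit hydrogens from standard valence (C 4, N 3, O 2, S 2, halogen 1):
  atom 1: O, bond orders sum to 1 (valence 2) → 1 H
  atom 2: C, bond orders sum to 3 (valence 4) → 1 H
  atom 3: C, bond orders sum to 3 (valence 4) → 1 H
  atom 4: Cl (halogen, monovalent) → 0 H
  atom 5: C, bond orders sum to 3 (valence 4) → 1 H
  atom 6: Cl (halogen, monovalent) → 0 H
  atom 7: C, bond orders sum to 2 (valence 4) → 2 H
  atom 8: C, bond orders sum to 2 (valence 4) → 2 H
  atom 9: C, bond orders sum to 3 (valence 4) → 1 H
  atom 10: C, bond orders sum to 2 (valence 4) → 2 H
  atom 11: C, bond orders sum to 1 (valence 4) → 3 H
Totals → C:8, H:14, Cl:2, O:1.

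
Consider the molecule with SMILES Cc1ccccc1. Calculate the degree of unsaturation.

Molecular formula: C7H8.
DoU = (2C + 2 + N − H − X) / 2, where X is the halogen count and O/S are ignored.
    = (2·7 + 2 + 0 − 8 − 0) / 2 = 8 / 2 = 4.

4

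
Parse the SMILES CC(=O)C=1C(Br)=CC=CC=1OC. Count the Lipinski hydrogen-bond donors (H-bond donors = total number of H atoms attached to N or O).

Donors: find every N or O and count the H atoms it carries.
  atom 3 (O): bond orders sum to 2 → 0 H
  atom 11 (O): bond orders sum to 2 → 0 H
Lipinski HBD = 0.

0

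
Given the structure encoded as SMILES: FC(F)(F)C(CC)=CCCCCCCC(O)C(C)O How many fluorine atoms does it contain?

Scan the SMILES for F atoms (remember two-letter symbols like Cl and Br are single atoms).
Fluorine count: 3.

3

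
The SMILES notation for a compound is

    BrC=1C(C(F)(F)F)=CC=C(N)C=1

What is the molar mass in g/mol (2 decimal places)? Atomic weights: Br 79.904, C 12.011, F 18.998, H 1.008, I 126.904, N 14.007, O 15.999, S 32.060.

First, the molecular formula is C7H5BrF3N (counting implicit H from valence).
  Br: 1 × 79.904 = 79.904
  C: 7 × 12.011 = 84.077
  F: 3 × 18.998 = 56.994
  H: 5 × 1.008 = 5.040
  N: 1 × 14.007 = 14.007
Sum: 1×79.904 + 7×12.011 + 3×18.998 + 5×1.008 + 1×14.007 = 240.022 → 240.02 g/mol.

240.02 g/mol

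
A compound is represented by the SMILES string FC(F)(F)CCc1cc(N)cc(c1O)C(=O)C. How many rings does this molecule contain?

1

In SMILES, each pair of matching ring-closure digits denotes one ring-closing bond; the number of such bonds equals the number of independent rings.
Ring-closure bonds here: 1.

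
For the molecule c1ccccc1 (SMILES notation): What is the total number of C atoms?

Count every carbon token in the SMILES (each C, including those in ring-closure positions and inside branches).
Carbon count: 6.

6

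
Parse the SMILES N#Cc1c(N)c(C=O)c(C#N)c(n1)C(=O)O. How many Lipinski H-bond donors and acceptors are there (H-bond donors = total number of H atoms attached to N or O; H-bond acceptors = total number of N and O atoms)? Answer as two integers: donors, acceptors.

3, 7

Donors: find every N or O and count the H atoms it carries.
  atom 1 (N): bond orders sum to 3 → 0 H
  atom 5 (N): bond orders sum to 1 → 2 H
  atom 8 (O): bond orders sum to 2 → 0 H
  atom 11 (N): bond orders sum to 3 → 0 H
  atom 13 (N): bond orders sum to 3 → 0 H
  atom 15 (O): bond orders sum to 2 → 0 H
  atom 16 (O): bond orders sum to 1 → 1 H
Lipinski HBD = 3.
Acceptors: N atoms = 4, O atoms = 3 → HBA = 7.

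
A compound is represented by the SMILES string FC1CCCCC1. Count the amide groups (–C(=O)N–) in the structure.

0

Scan the SMILES for the amide motif — none present.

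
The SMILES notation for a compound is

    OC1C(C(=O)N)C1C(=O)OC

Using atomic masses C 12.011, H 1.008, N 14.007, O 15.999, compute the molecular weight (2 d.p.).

First, the molecular formula is C6H9NO4 (counting implicit H from valence).
  C: 6 × 12.011 = 72.066
  H: 9 × 1.008 = 9.072
  N: 1 × 14.007 = 14.007
  O: 4 × 15.999 = 63.996
Sum: 6×12.011 + 9×1.008 + 1×14.007 + 4×15.999 = 159.141 → 159.14 g/mol.

159.14 g/mol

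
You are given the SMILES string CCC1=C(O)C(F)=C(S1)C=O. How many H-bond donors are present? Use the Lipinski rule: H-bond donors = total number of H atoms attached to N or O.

1

Donors: find every N or O and count the H atoms it carries.
  atom 5 (O): bond orders sum to 1 → 1 H
  atom 11 (O): bond orders sum to 2 → 0 H
Lipinski HBD = 1.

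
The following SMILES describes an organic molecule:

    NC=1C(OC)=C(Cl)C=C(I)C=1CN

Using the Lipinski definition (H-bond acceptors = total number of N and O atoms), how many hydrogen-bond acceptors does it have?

N atoms: 2; O atoms: 1.
Lipinski HBA = 2 + 1 = 3.

3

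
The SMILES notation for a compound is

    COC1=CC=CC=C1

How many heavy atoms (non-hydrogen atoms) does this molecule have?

Every atom symbol written in the SMILES (organic subset) is one heavy atom; implicit H are not written.
Heavy atoms by element → C:7, O:1.
Total: 8.

8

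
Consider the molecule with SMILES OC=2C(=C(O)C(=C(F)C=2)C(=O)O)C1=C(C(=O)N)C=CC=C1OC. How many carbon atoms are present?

Count every carbon token in the SMILES (each C, including those in ring-closure positions and inside branches).
Carbon count: 15.

15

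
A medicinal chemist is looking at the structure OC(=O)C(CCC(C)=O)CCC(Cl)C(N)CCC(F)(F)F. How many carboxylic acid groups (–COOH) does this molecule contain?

1

The carboxylic acid motif appears at heavy-atom position 2 in the SMILES.
Other groups present: 1 ketone, 1 primary amine.
Carboxylic acid count: 1.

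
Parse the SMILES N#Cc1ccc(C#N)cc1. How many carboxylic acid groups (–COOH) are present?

Scan the SMILES for the carboxylic acid motif — none present.
Groups that are present: 2 nitrile.

0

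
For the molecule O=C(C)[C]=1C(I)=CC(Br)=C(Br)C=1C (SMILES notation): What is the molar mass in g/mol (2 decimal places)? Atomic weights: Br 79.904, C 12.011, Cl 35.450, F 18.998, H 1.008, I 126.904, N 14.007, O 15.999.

417.87 g/mol

First, the molecular formula is C9H7Br2IO (counting implicit H from valence).
  Br: 2 × 79.904 = 159.808
  C: 9 × 12.011 = 108.099
  H: 7 × 1.008 = 7.056
  I: 1 × 126.904 = 126.904
  O: 1 × 15.999 = 15.999
Sum: 2×79.904 + 9×12.011 + 7×1.008 + 1×126.904 + 1×15.999 = 417.866 → 417.87 g/mol.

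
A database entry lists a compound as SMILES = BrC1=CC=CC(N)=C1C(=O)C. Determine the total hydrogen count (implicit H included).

8

Walk through each heavy atom and fill implicit hydrogens from standard valence (C 4, N 3, O 2, S 2, halogen 1):
  atom 1: Br (halogen, monovalent) → 0 H
  atom 2: C, bond orders sum to 4 (valence 4) → 0 H
  atom 3: C, bond orders sum to 3 (valence 4) → 1 H
  atom 4: C, bond orders sum to 3 (valence 4) → 1 H
  atom 5: C, bond orders sum to 3 (valence 4) → 1 H
  atom 6: C, bond orders sum to 4 (valence 4) → 0 H
  atom 7: N, bond orders sum to 1 (valence 3) → 2 H
  atom 8: C, bond orders sum to 4 (valence 4) → 0 H
  atom 9: C, bond orders sum to 4 (valence 4) → 0 H
  atom 10: O, bond orders sum to 2 (valence 2) → 0 H
  atom 11: C, bond orders sum to 1 (valence 4) → 3 H
Total hydrogens: 8.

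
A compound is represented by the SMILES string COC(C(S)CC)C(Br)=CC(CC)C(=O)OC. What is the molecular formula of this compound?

C12H21BrO3S

Walk through each heavy atom and fill implicit hydrogens from standard valence (C 4, N 3, O 2, S 2, halogen 1):
  atom 1: C, bond orders sum to 1 (valence 4) → 3 H
  atom 2: O, bond orders sum to 2 (valence 2) → 0 H
  atom 3: C, bond orders sum to 3 (valence 4) → 1 H
  atom 4: C, bond orders sum to 3 (valence 4) → 1 H
  atom 5: S, bond orders sum to 1 (valence 2) → 1 H
  atom 6: C, bond orders sum to 2 (valence 4) → 2 H
  atom 7: C, bond orders sum to 1 (valence 4) → 3 H
  atom 8: C, bond orders sum to 4 (valence 4) → 0 H
  atom 9: Br (halogen, monovalent) → 0 H
  atom 10: C, bond orders sum to 3 (valence 4) → 1 H
  atom 11: C, bond orders sum to 3 (valence 4) → 1 H
  atom 12: C, bond orders sum to 2 (valence 4) → 2 H
  atom 13: C, bond orders sum to 1 (valence 4) → 3 H
  atom 14: C, bond orders sum to 4 (valence 4) → 0 H
  atom 15: O, bond orders sum to 2 (valence 2) → 0 H
  atom 16: O, bond orders sum to 2 (valence 2) → 0 H
  atom 17: C, bond orders sum to 1 (valence 4) → 3 H
Totals → C:12, H:21, Br:1, O:3, S:1.
In Hill order: C12H21BrO3S.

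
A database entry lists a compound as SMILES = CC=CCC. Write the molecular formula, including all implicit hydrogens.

C5H10

Walk through each heavy atom and fill implicit hydrogens from standard valence (C 4, N 3, O 2, S 2, halogen 1):
  atom 1: C, bond orders sum to 1 (valence 4) → 3 H
  atom 2: C, bond orders sum to 3 (valence 4) → 1 H
  atom 3: C, bond orders sum to 3 (valence 4) → 1 H
  atom 4: C, bond orders sum to 2 (valence 4) → 2 H
  atom 5: C, bond orders sum to 1 (valence 4) → 3 H
Totals → C:5, H:10.
In Hill order: C5H10.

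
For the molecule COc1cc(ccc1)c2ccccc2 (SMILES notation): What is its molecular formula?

C13H12O

Walk through each heavy atom and fill implicit hydrogens from standard valence (C 4, N 3, O 2, S 2, halogen 1); for lowercase aromatic atoms, an aromatic c carries 1 H when it has two neighbours and 0 H with three, and aromatic n carries 0 H:
  atom 1: C, bond orders sum to 1 (valence 4) → 3 H
  atom 2: O, bond orders sum to 2 (valence 2) → 0 H
  atom 3: aromatic c, 3 neighbours → 0 H
  atom 4: aromatic c, 2 neighbours → 1 H
  atom 5: aromatic c, 3 neighbours → 0 H
  atom 6: aromatic c, 2 neighbours → 1 H
  atom 7: aromatic c, 2 neighbours → 1 H
  atom 8: aromatic c, 2 neighbours → 1 H
  atom 9: aromatic c, 3 neighbours → 0 H
  atom 10: aromatic c, 2 neighbours → 1 H
  atom 11: aromatic c, 2 neighbours → 1 H
  atom 12: aromatic c, 2 neighbours → 1 H
  atom 13: aromatic c, 2 neighbours → 1 H
  atom 14: aromatic c, 2 neighbours → 1 H
Totals → C:13, H:12, O:1.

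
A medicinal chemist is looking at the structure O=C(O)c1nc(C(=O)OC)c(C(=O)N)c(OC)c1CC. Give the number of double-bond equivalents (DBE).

7

Molecular formula: C12H14N2O6.
DoU = (2C + 2 + N − H − X) / 2, where X is the halogen count and O/S are ignored.
    = (2·12 + 2 + 2 − 14 − 0) / 2 = 14 / 2 = 7.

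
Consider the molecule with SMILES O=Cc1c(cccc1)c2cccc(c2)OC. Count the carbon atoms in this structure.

Count every carbon token in the SMILES (each C, including those in ring-closure positions and inside branches).
Carbon count: 14.

14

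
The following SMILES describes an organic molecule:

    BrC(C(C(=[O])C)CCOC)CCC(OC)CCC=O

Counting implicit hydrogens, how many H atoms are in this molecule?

25

Walk through each heavy atom and fill implicit hydrogens from standard valence (C 4, N 3, O 2, S 2, halogen 1):
  atom 1: Br (halogen, monovalent) → 0 H
  atom 2: C, bond orders sum to 3 (valence 4) → 1 H
  atom 3: C, bond orders sum to 3 (valence 4) → 1 H
  atom 4: C, bond orders sum to 4 (valence 4) → 0 H
  atom 5: O with explicit H count 0
  atom 6: C, bond orders sum to 1 (valence 4) → 3 H
  atom 7: C, bond orders sum to 2 (valence 4) → 2 H
  atom 8: C, bond orders sum to 2 (valence 4) → 2 H
  atom 9: O, bond orders sum to 2 (valence 2) → 0 H
  atom 10: C, bond orders sum to 1 (valence 4) → 3 H
  atom 11: C, bond orders sum to 2 (valence 4) → 2 H
  atom 12: C, bond orders sum to 2 (valence 4) → 2 H
  atom 13: C, bond orders sum to 3 (valence 4) → 1 H
  atom 14: O, bond orders sum to 2 (valence 2) → 0 H
  atom 15: C, bond orders sum to 1 (valence 4) → 3 H
  atom 16: C, bond orders sum to 2 (valence 4) → 2 H
  atom 17: C, bond orders sum to 2 (valence 4) → 2 H
  atom 18: C, bond orders sum to 3 (valence 4) → 1 H
  atom 19: O, bond orders sum to 2 (valence 2) → 0 H
Total hydrogens: 25.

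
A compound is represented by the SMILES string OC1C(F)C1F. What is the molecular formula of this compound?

C3H4F2O

Walk through each heavy atom and fill implicit hydrogens from standard valence (C 4, N 3, O 2, S 2, halogen 1):
  atom 1: O, bond orders sum to 1 (valence 2) → 1 H
  atom 2: C, bond orders sum to 3 (valence 4) → 1 H
  atom 3: C, bond orders sum to 3 (valence 4) → 1 H
  atom 4: F (halogen, monovalent) → 0 H
  atom 5: C, bond orders sum to 3 (valence 4) → 1 H
  atom 6: F (halogen, monovalent) → 0 H
Totals → C:3, H:4, F:2, O:1.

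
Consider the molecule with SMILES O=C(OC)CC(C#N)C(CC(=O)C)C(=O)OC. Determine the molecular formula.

Walk through each heavy atom and fill implicit hydrogens from standard valence (C 4, N 3, O 2, S 2, halogen 1):
  atom 1: O, bond orders sum to 2 (valence 2) → 0 H
  atom 2: C, bond orders sum to 4 (valence 4) → 0 H
  atom 3: O, bond orders sum to 2 (valence 2) → 0 H
  atom 4: C, bond orders sum to 1 (valence 4) → 3 H
  atom 5: C, bond orders sum to 2 (valence 4) → 2 H
  atom 6: C, bond orders sum to 3 (valence 4) → 1 H
  atom 7: C, bond orders sum to 4 (valence 4) → 0 H
  atom 8: N, bond orders sum to 3 (valence 3) → 0 H
  atom 9: C, bond orders sum to 3 (valence 4) → 1 H
  atom 10: C, bond orders sum to 2 (valence 4) → 2 H
  atom 11: C, bond orders sum to 4 (valence 4) → 0 H
  atom 12: O, bond orders sum to 2 (valence 2) → 0 H
  atom 13: C, bond orders sum to 1 (valence 4) → 3 H
  atom 14: C, bond orders sum to 4 (valence 4) → 0 H
  atom 15: O, bond orders sum to 2 (valence 2) → 0 H
  atom 16: O, bond orders sum to 2 (valence 2) → 0 H
  atom 17: C, bond orders sum to 1 (valence 4) → 3 H
Totals → C:11, H:15, N:1, O:5.
In Hill order: C11H15NO5.

C11H15NO5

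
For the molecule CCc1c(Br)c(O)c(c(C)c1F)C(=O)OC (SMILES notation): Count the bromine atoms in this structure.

Scan the SMILES for Br atoms (remember two-letter symbols like Cl and Br are single atoms).
Bromine count: 1.

1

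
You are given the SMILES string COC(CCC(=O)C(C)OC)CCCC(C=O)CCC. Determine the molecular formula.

C16H30O4

Walk through each heavy atom and fill implicit hydrogens from standard valence (C 4, N 3, O 2, S 2, halogen 1):
  atom 1: C, bond orders sum to 1 (valence 4) → 3 H
  atom 2: O, bond orders sum to 2 (valence 2) → 0 H
  atom 3: C, bond orders sum to 3 (valence 4) → 1 H
  atom 4: C, bond orders sum to 2 (valence 4) → 2 H
  atom 5: C, bond orders sum to 2 (valence 4) → 2 H
  atom 6: C, bond orders sum to 4 (valence 4) → 0 H
  atom 7: O, bond orders sum to 2 (valence 2) → 0 H
  atom 8: C, bond orders sum to 3 (valence 4) → 1 H
  atom 9: C, bond orders sum to 1 (valence 4) → 3 H
  atom 10: O, bond orders sum to 2 (valence 2) → 0 H
  atom 11: C, bond orders sum to 1 (valence 4) → 3 H
  atom 12: C, bond orders sum to 2 (valence 4) → 2 H
  atom 13: C, bond orders sum to 2 (valence 4) → 2 H
  atom 14: C, bond orders sum to 2 (valence 4) → 2 H
  atom 15: C, bond orders sum to 3 (valence 4) → 1 H
  atom 16: C, bond orders sum to 3 (valence 4) → 1 H
  atom 17: O, bond orders sum to 2 (valence 2) → 0 H
  atom 18: C, bond orders sum to 2 (valence 4) → 2 H
  atom 19: C, bond orders sum to 2 (valence 4) → 2 H
  atom 20: C, bond orders sum to 1 (valence 4) → 3 H
Totals → C:16, H:30, O:4.
In Hill order: C16H30O4.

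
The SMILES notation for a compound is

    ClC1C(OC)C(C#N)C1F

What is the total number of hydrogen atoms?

Walk through each heavy atom and fill implicit hydrogens from standard valence (C 4, N 3, O 2, S 2, halogen 1):
  atom 1: Cl (halogen, monovalent) → 0 H
  atom 2: C, bond orders sum to 3 (valence 4) → 1 H
  atom 3: C, bond orders sum to 3 (valence 4) → 1 H
  atom 4: O, bond orders sum to 2 (valence 2) → 0 H
  atom 5: C, bond orders sum to 1 (valence 4) → 3 H
  atom 6: C, bond orders sum to 3 (valence 4) → 1 H
  atom 7: C, bond orders sum to 4 (valence 4) → 0 H
  atom 8: N, bond orders sum to 3 (valence 3) → 0 H
  atom 9: C, bond orders sum to 3 (valence 4) → 1 H
  atom 10: F (halogen, monovalent) → 0 H
Total hydrogens: 7.

7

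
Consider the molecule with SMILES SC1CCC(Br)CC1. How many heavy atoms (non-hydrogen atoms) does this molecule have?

Every atom symbol written in the SMILES (organic subset) is one heavy atom; implicit H are not written.
Heavy atoms by element → Br:1, C:6, S:1.
Total: 8.

8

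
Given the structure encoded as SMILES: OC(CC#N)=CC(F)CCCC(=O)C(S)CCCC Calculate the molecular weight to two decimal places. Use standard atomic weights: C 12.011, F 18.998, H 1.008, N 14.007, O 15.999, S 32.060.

287.39 g/mol

First, the molecular formula is C14H22FNO2S (counting implicit H from valence).
  C: 14 × 12.011 = 168.154
  F: 1 × 18.998 = 18.998
  H: 22 × 1.008 = 22.176
  N: 1 × 14.007 = 14.007
  O: 2 × 15.999 = 31.998
  S: 1 × 32.060 = 32.060
Sum: 14×12.011 + 1×18.998 + 22×1.008 + 1×14.007 + 2×15.999 + 1×32.060 = 287.393 → 287.39 g/mol.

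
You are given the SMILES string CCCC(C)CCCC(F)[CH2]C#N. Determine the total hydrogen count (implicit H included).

20

Walk through each heavy atom and fill implicit hydrogens from standard valence (C 4, N 3, O 2, S 2, halogen 1):
  atom 1: C, bond orders sum to 1 (valence 4) → 3 H
  atom 2: C, bond orders sum to 2 (valence 4) → 2 H
  atom 3: C, bond orders sum to 2 (valence 4) → 2 H
  atom 4: C, bond orders sum to 3 (valence 4) → 1 H
  atom 5: C, bond orders sum to 1 (valence 4) → 3 H
  atom 6: C, bond orders sum to 2 (valence 4) → 2 H
  atom 7: C, bond orders sum to 2 (valence 4) → 2 H
  atom 8: C, bond orders sum to 2 (valence 4) → 2 H
  atom 9: C, bond orders sum to 3 (valence 4) → 1 H
  atom 10: F (halogen, monovalent) → 0 H
  atom 11: C with explicit H count 2
  atom 12: C, bond orders sum to 4 (valence 4) → 0 H
  atom 13: N, bond orders sum to 3 (valence 3) → 0 H
Total hydrogens: 20.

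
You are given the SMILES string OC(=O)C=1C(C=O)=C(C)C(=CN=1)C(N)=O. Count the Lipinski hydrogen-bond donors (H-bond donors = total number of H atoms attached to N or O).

3

Donors: find every N or O and count the H atoms it carries.
  atom 1 (O): bond orders sum to 1 → 1 H
  atom 3 (O): bond orders sum to 2 → 0 H
  atom 7 (O): bond orders sum to 2 → 0 H
  atom 12 (N): bond orders sum to 3 → 0 H
  atom 14 (N): bond orders sum to 1 → 2 H
  atom 15 (O): bond orders sum to 2 → 0 H
Lipinski HBD = 3.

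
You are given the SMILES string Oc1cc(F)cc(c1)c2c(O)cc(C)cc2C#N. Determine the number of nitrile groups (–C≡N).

The nitrile motif appears at heavy-atom position 17 in the SMILES.
Other groups present: 2 hydroxyl.
Nitrile count: 1.

1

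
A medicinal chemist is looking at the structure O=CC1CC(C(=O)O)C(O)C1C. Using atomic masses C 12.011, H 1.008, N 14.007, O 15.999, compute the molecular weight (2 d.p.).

First, the molecular formula is C8H12O4 (counting implicit H from valence).
  C: 8 × 12.011 = 96.088
  H: 12 × 1.008 = 12.096
  O: 4 × 15.999 = 63.996
Sum: 8×12.011 + 12×1.008 + 4×15.999 = 172.180 → 172.18 g/mol.

172.18 g/mol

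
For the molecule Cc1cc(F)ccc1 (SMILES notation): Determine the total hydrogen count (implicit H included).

Walk through each heavy atom and fill implicit hydrogens from standard valence (C 4, N 3, O 2, S 2, halogen 1); for lowercase aromatic atoms, an aromatic c carries 1 H when it has two neighbours and 0 H with three, and aromatic n carries 0 H:
  atom 1: C, bond orders sum to 1 (valence 4) → 3 H
  atom 2: aromatic c, 3 neighbours → 0 H
  atom 3: aromatic c, 2 neighbours → 1 H
  atom 4: aromatic c, 3 neighbours → 0 H
  atom 5: F (halogen, monovalent) → 0 H
  atom 6: aromatic c, 2 neighbours → 1 H
  atom 7: aromatic c, 2 neighbours → 1 H
  atom 8: aromatic c, 2 neighbours → 1 H
Total hydrogens: 7.

7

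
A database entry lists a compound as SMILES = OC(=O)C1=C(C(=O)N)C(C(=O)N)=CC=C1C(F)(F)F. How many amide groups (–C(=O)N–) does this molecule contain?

The amide motif appears at heavy-atom positions 6, 10 in the SMILES.
Other groups present: 1 carboxylic acid.
Amide count: 2.

2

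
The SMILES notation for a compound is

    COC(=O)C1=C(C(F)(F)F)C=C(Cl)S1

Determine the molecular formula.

C7H4ClF3O2S

Walk through each heavy atom and fill implicit hydrogens from standard valence (C 4, N 3, O 2, S 2, halogen 1):
  atom 1: C, bond orders sum to 1 (valence 4) → 3 H
  atom 2: O, bond orders sum to 2 (valence 2) → 0 H
  atom 3: C, bond orders sum to 4 (valence 4) → 0 H
  atom 4: O, bond orders sum to 2 (valence 2) → 0 H
  atom 5: C, bond orders sum to 4 (valence 4) → 0 H
  atom 6: C, bond orders sum to 4 (valence 4) → 0 H
  atom 7: C, bond orders sum to 4 (valence 4) → 0 H
  atom 8: F (halogen, monovalent) → 0 H
  atom 9: F (halogen, monovalent) → 0 H
  atom 10: F (halogen, monovalent) → 0 H
  atom 11: C, bond orders sum to 3 (valence 4) → 1 H
  atom 12: C, bond orders sum to 4 (valence 4) → 0 H
  atom 13: Cl (halogen, monovalent) → 0 H
  atom 14: S, bond orders sum to 2 (valence 2) → 0 H
Totals → C:7, H:4, Cl:1, F:3, O:2, S:1.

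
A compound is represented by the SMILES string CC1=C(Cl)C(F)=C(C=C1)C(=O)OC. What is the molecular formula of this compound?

Walk through each heavy atom and fill implicit hydrogens from standard valence (C 4, N 3, O 2, S 2, halogen 1):
  atom 1: C, bond orders sum to 1 (valence 4) → 3 H
  atom 2: C, bond orders sum to 4 (valence 4) → 0 H
  atom 3: C, bond orders sum to 4 (valence 4) → 0 H
  atom 4: Cl (halogen, monovalent) → 0 H
  atom 5: C, bond orders sum to 4 (valence 4) → 0 H
  atom 6: F (halogen, monovalent) → 0 H
  atom 7: C, bond orders sum to 4 (valence 4) → 0 H
  atom 8: C, bond orders sum to 3 (valence 4) → 1 H
  atom 9: C, bond orders sum to 3 (valence 4) → 1 H
  atom 10: C, bond orders sum to 4 (valence 4) → 0 H
  atom 11: O, bond orders sum to 2 (valence 2) → 0 H
  atom 12: O, bond orders sum to 2 (valence 2) → 0 H
  atom 13: C, bond orders sum to 1 (valence 4) → 3 H
Totals → C:9, H:8, Cl:1, F:1, O:2.

C9H8ClFO2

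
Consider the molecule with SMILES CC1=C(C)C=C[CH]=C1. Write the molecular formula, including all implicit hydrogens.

C8H10

Walk through each heavy atom and fill implicit hydrogens from standard valence (C 4, N 3, O 2, S 2, halogen 1):
  atom 1: C, bond orders sum to 1 (valence 4) → 3 H
  atom 2: C, bond orders sum to 4 (valence 4) → 0 H
  atom 3: C, bond orders sum to 4 (valence 4) → 0 H
  atom 4: C, bond orders sum to 1 (valence 4) → 3 H
  atom 5: C, bond orders sum to 3 (valence 4) → 1 H
  atom 6: C, bond orders sum to 3 (valence 4) → 1 H
  atom 7: C with explicit H count 1
  atom 8: C, bond orders sum to 3 (valence 4) → 1 H
Totals → C:8, H:10.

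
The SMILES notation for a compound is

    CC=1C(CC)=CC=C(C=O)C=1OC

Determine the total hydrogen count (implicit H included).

14

Walk through each heavy atom and fill implicit hydrogens from standard valence (C 4, N 3, O 2, S 2, halogen 1):
  atom 1: C, bond orders sum to 1 (valence 4) → 3 H
  atom 2: C, bond orders sum to 4 (valence 4) → 0 H
  atom 3: C, bond orders sum to 4 (valence 4) → 0 H
  atom 4: C, bond orders sum to 2 (valence 4) → 2 H
  atom 5: C, bond orders sum to 1 (valence 4) → 3 H
  atom 6: C, bond orders sum to 3 (valence 4) → 1 H
  atom 7: C, bond orders sum to 3 (valence 4) → 1 H
  atom 8: C, bond orders sum to 4 (valence 4) → 0 H
  atom 9: C, bond orders sum to 3 (valence 4) → 1 H
  atom 10: O, bond orders sum to 2 (valence 2) → 0 H
  atom 11: C, bond orders sum to 4 (valence 4) → 0 H
  atom 12: O, bond orders sum to 2 (valence 2) → 0 H
  atom 13: C, bond orders sum to 1 (valence 4) → 3 H
Total hydrogens: 14.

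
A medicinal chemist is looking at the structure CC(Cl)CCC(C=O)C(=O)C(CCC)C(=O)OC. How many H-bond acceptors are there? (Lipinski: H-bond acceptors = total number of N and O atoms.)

N atoms: 0; O atoms: 4.
Lipinski HBA = 0 + 4 = 4.

4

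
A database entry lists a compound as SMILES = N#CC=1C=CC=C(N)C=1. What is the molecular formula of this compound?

C7H6N2

Walk through each heavy atom and fill implicit hydrogens from standard valence (C 4, N 3, O 2, S 2, halogen 1):
  atom 1: N, bond orders sum to 3 (valence 3) → 0 H
  atom 2: C, bond orders sum to 4 (valence 4) → 0 H
  atom 3: C, bond orders sum to 4 (valence 4) → 0 H
  atom 4: C, bond orders sum to 3 (valence 4) → 1 H
  atom 5: C, bond orders sum to 3 (valence 4) → 1 H
  atom 6: C, bond orders sum to 3 (valence 4) → 1 H
  atom 7: C, bond orders sum to 4 (valence 4) → 0 H
  atom 8: N, bond orders sum to 1 (valence 3) → 2 H
  atom 9: C, bond orders sum to 3 (valence 4) → 1 H
Totals → C:7, H:6, N:2.
In Hill order: C7H6N2.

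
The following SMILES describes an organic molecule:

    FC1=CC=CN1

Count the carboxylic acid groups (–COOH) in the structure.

Scan the SMILES for the carboxylic acid motif — none present.

0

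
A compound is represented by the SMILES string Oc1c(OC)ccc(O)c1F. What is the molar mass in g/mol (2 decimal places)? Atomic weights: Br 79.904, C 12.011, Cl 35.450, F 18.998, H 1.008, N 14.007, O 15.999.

First, the molecular formula is C7H7FO3 (counting implicit H from valence).
  C: 7 × 12.011 = 84.077
  F: 1 × 18.998 = 18.998
  H: 7 × 1.008 = 7.056
  O: 3 × 15.999 = 47.997
Sum: 7×12.011 + 1×18.998 + 7×1.008 + 3×15.999 = 158.128 → 158.13 g/mol.

158.13 g/mol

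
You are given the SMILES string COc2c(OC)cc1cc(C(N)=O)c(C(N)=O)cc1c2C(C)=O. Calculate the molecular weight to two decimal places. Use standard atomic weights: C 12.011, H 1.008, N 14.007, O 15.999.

316.31 g/mol

First, the molecular formula is C16H16N2O5 (counting implicit H from valence).
  C: 16 × 12.011 = 192.176
  H: 16 × 1.008 = 16.128
  N: 2 × 14.007 = 28.014
  O: 5 × 15.999 = 79.995
Sum: 16×12.011 + 16×1.008 + 2×14.007 + 5×15.999 = 316.313 → 316.31 g/mol.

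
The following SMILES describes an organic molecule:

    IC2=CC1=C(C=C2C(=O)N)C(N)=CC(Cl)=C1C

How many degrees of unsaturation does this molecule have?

Degree of unsaturation = (number of rings) + (number of π bonds).
Ring closures in the SMILES: 2.
π bonds: 6 double bonds (each 1 DoU) → 6 DoU from unsaturation.
Total DoU = 2 + 6 = 8.

8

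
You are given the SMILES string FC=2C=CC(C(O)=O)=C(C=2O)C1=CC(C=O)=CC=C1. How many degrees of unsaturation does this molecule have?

Molecular formula: C14H9FO4.
DoU = (2C + 2 + N − H − X) / 2, where X is the halogen count and O/S are ignored.
    = (2·14 + 2 + 0 − 9 − 1) / 2 = 20 / 2 = 10.

10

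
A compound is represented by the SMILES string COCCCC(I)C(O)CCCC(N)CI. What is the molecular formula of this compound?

Walk through each heavy atom and fill implicit hydrogens from standard valence (C 4, N 3, O 2, S 2, halogen 1):
  atom 1: C, bond orders sum to 1 (valence 4) → 3 H
  atom 2: O, bond orders sum to 2 (valence 2) → 0 H
  atom 3: C, bond orders sum to 2 (valence 4) → 2 H
  atom 4: C, bond orders sum to 2 (valence 4) → 2 H
  atom 5: C, bond orders sum to 2 (valence 4) → 2 H
  atom 6: C, bond orders sum to 3 (valence 4) → 1 H
  atom 7: I (halogen, monovalent) → 0 H
  atom 8: C, bond orders sum to 3 (valence 4) → 1 H
  atom 9: O, bond orders sum to 1 (valence 2) → 1 H
  atom 10: C, bond orders sum to 2 (valence 4) → 2 H
  atom 11: C, bond orders sum to 2 (valence 4) → 2 H
  atom 12: C, bond orders sum to 2 (valence 4) → 2 H
  atom 13: C, bond orders sum to 3 (valence 4) → 1 H
  atom 14: N, bond orders sum to 1 (valence 3) → 2 H
  atom 15: C, bond orders sum to 2 (valence 4) → 2 H
  atom 16: I (halogen, monovalent) → 0 H
Totals → C:11, H:23, I:2, N:1, O:2.

C11H23I2NO2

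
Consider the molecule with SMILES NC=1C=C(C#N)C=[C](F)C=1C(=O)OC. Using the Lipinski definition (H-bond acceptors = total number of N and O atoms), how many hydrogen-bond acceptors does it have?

N atoms: 2; O atoms: 2.
Lipinski HBA = 2 + 2 = 4.

4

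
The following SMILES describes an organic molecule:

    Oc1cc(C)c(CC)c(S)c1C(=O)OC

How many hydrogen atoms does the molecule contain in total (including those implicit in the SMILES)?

14

Walk through each heavy atom and fill implicit hydrogens from standard valence (C 4, N 3, O 2, S 2, halogen 1); for lowercase aromatic atoms, an aromatic c carries 1 H when it has two neighbours and 0 H with three, and aromatic n carries 0 H:
  atom 1: O, bond orders sum to 1 (valence 2) → 1 H
  atom 2: aromatic c, 3 neighbours → 0 H
  atom 3: aromatic c, 2 neighbours → 1 H
  atom 4: aromatic c, 3 neighbours → 0 H
  atom 5: C, bond orders sum to 1 (valence 4) → 3 H
  atom 6: aromatic c, 3 neighbours → 0 H
  atom 7: C, bond orders sum to 2 (valence 4) → 2 H
  atom 8: C, bond orders sum to 1 (valence 4) → 3 H
  atom 9: aromatic c, 3 neighbours → 0 H
  atom 10: S, bond orders sum to 1 (valence 2) → 1 H
  atom 11: aromatic c, 3 neighbours → 0 H
  atom 12: C, bond orders sum to 4 (valence 4) → 0 H
  atom 13: O, bond orders sum to 2 (valence 2) → 0 H
  atom 14: O, bond orders sum to 2 (valence 2) → 0 H
  atom 15: C, bond orders sum to 1 (valence 4) → 3 H
Total hydrogens: 14.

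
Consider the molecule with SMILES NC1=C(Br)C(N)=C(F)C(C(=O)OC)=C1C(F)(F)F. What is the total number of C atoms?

9

Count every carbon token in the SMILES (each C, including those in ring-closure positions and inside branches).
Carbon count: 9.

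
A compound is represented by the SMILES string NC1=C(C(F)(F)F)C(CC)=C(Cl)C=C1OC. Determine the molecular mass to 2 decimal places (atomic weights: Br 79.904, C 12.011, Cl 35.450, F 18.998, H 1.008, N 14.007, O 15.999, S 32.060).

First, the molecular formula is C10H11ClF3NO (counting implicit H from valence).
  C: 10 × 12.011 = 120.110
  Cl: 1 × 35.450 = 35.450
  F: 3 × 18.998 = 56.994
  H: 11 × 1.008 = 11.088
  N: 1 × 14.007 = 14.007
  O: 1 × 15.999 = 15.999
Sum: 10×12.011 + 1×35.450 + 3×18.998 + 11×1.008 + 1×14.007 + 1×15.999 = 253.648 → 253.65 g/mol.

253.65 g/mol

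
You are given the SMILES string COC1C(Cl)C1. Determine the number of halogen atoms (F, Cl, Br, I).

1

Halogen atoms appear at heavy-atom position 5 (1×Cl).
Other groups present: 1 ether.
Halogen count: 1.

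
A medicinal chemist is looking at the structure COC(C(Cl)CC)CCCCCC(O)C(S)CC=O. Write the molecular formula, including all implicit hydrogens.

Walk through each heavy atom and fill implicit hydrogens from standard valence (C 4, N 3, O 2, S 2, halogen 1):
  atom 1: C, bond orders sum to 1 (valence 4) → 3 H
  atom 2: O, bond orders sum to 2 (valence 2) → 0 H
  atom 3: C, bond orders sum to 3 (valence 4) → 1 H
  atom 4: C, bond orders sum to 3 (valence 4) → 1 H
  atom 5: Cl (halogen, monovalent) → 0 H
  atom 6: C, bond orders sum to 2 (valence 4) → 2 H
  atom 7: C, bond orders sum to 1 (valence 4) → 3 H
  atom 8: C, bond orders sum to 2 (valence 4) → 2 H
  atom 9: C, bond orders sum to 2 (valence 4) → 2 H
  atom 10: C, bond orders sum to 2 (valence 4) → 2 H
  atom 11: C, bond orders sum to 2 (valence 4) → 2 H
  atom 12: C, bond orders sum to 2 (valence 4) → 2 H
  atom 13: C, bond orders sum to 3 (valence 4) → 1 H
  atom 14: O, bond orders sum to 1 (valence 2) → 1 H
  atom 15: C, bond orders sum to 3 (valence 4) → 1 H
  atom 16: S, bond orders sum to 1 (valence 2) → 1 H
  atom 17: C, bond orders sum to 2 (valence 4) → 2 H
  atom 18: C, bond orders sum to 3 (valence 4) → 1 H
  atom 19: O, bond orders sum to 2 (valence 2) → 0 H
Totals → C:14, H:27, Cl:1, O:3, S:1.
In Hill order: C14H27ClO3S.

C14H27ClO3S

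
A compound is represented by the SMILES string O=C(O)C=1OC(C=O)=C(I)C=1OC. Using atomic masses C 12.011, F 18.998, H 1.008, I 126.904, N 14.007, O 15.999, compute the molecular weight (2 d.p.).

296.02 g/mol

First, the molecular formula is C7H5IO5 (counting implicit H from valence).
  C: 7 × 12.011 = 84.077
  H: 5 × 1.008 = 5.040
  I: 1 × 126.904 = 126.904
  O: 5 × 15.999 = 79.995
Sum: 7×12.011 + 5×1.008 + 1×126.904 + 5×15.999 = 296.016 → 296.02 g/mol.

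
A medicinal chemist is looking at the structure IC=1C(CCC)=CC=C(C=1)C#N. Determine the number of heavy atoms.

12

Every atom symbol written in the SMILES (organic subset) is one heavy atom; implicit H are not written.
Heavy atoms by element → C:10, I:1, N:1.
Total: 12.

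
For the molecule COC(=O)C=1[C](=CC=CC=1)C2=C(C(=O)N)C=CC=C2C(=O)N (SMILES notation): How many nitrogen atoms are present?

2

Scan the SMILES for N atoms (remember two-letter symbols like Cl and Br are single atoms).
Nitrogen count: 2.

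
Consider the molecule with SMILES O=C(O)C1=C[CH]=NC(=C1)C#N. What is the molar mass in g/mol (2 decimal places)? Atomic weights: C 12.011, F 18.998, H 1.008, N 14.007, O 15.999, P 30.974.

First, the molecular formula is C7H4N2O2 (counting implicit H from valence).
  C: 7 × 12.011 = 84.077
  H: 4 × 1.008 = 4.032
  N: 2 × 14.007 = 28.014
  O: 2 × 15.999 = 31.998
Sum: 7×12.011 + 4×1.008 + 2×14.007 + 2×15.999 = 148.121 → 148.12 g/mol.

148.12 g/mol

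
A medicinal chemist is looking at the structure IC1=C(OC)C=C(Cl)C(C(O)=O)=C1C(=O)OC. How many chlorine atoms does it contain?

1

Scan the SMILES for Cl atoms (remember two-letter symbols like Cl and Br are single atoms).
Chlorine count: 1.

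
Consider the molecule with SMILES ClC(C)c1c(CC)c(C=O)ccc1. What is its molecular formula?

C11H13ClO

Walk through each heavy atom and fill implicit hydrogens from standard valence (C 4, N 3, O 2, S 2, halogen 1); for lowercase aromatic atoms, an aromatic c carries 1 H when it has two neighbours and 0 H with three, and aromatic n carries 0 H:
  atom 1: Cl (halogen, monovalent) → 0 H
  atom 2: C, bond orders sum to 3 (valence 4) → 1 H
  atom 3: C, bond orders sum to 1 (valence 4) → 3 H
  atom 4: aromatic c, 3 neighbours → 0 H
  atom 5: aromatic c, 3 neighbours → 0 H
  atom 6: C, bond orders sum to 2 (valence 4) → 2 H
  atom 7: C, bond orders sum to 1 (valence 4) → 3 H
  atom 8: aromatic c, 3 neighbours → 0 H
  atom 9: C, bond orders sum to 3 (valence 4) → 1 H
  atom 10: O, bond orders sum to 2 (valence 2) → 0 H
  atom 11: aromatic c, 2 neighbours → 1 H
  atom 12: aromatic c, 2 neighbours → 1 H
  atom 13: aromatic c, 2 neighbours → 1 H
Totals → C:11, H:13, Cl:1, O:1.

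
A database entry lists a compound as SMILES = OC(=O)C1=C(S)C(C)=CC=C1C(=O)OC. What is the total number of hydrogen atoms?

Walk through each heavy atom and fill implicit hydrogens from standard valence (C 4, N 3, O 2, S 2, halogen 1):
  atom 1: O, bond orders sum to 1 (valence 2) → 1 H
  atom 2: C, bond orders sum to 4 (valence 4) → 0 H
  atom 3: O, bond orders sum to 2 (valence 2) → 0 H
  atom 4: C, bond orders sum to 4 (valence 4) → 0 H
  atom 5: C, bond orders sum to 4 (valence 4) → 0 H
  atom 6: S, bond orders sum to 1 (valence 2) → 1 H
  atom 7: C, bond orders sum to 4 (valence 4) → 0 H
  atom 8: C, bond orders sum to 1 (valence 4) → 3 H
  atom 9: C, bond orders sum to 3 (valence 4) → 1 H
  atom 10: C, bond orders sum to 3 (valence 4) → 1 H
  atom 11: C, bond orders sum to 4 (valence 4) → 0 H
  atom 12: C, bond orders sum to 4 (valence 4) → 0 H
  atom 13: O, bond orders sum to 2 (valence 2) → 0 H
  atom 14: O, bond orders sum to 2 (valence 2) → 0 H
  atom 15: C, bond orders sum to 1 (valence 4) → 3 H
Total hydrogens: 10.

10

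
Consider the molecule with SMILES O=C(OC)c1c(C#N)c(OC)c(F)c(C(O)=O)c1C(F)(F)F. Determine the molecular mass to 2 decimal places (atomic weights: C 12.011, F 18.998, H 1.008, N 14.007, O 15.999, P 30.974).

321.18 g/mol

First, the molecular formula is C12H7F4NO5 (counting implicit H from valence).
  C: 12 × 12.011 = 144.132
  F: 4 × 18.998 = 75.992
  H: 7 × 1.008 = 7.056
  N: 1 × 14.007 = 14.007
  O: 5 × 15.999 = 79.995
Sum: 12×12.011 + 4×18.998 + 7×1.008 + 1×14.007 + 5×15.999 = 321.182 → 321.18 g/mol.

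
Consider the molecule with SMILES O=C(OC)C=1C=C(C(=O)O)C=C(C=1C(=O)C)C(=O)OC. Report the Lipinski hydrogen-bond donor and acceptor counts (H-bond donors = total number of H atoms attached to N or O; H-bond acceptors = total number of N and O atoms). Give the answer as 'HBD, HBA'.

Donors: find every N or O and count the H atoms it carries.
  atom 1 (O): bond orders sum to 2 → 0 H
  atom 3 (O): bond orders sum to 2 → 0 H
  atom 9 (O): bond orders sum to 2 → 0 H
  atom 10 (O): bond orders sum to 1 → 1 H
  atom 15 (O): bond orders sum to 2 → 0 H
  atom 18 (O): bond orders sum to 2 → 0 H
  atom 19 (O): bond orders sum to 2 → 0 H
Lipinski HBD = 1.
Acceptors: N atoms = 0, O atoms = 7 → HBA = 7.

1, 7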